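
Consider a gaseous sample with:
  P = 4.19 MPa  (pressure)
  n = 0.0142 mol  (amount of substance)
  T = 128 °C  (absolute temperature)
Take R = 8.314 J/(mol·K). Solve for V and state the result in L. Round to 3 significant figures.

0.0113 L

Rearranging PV = nRT for V: V = nRT/P.
P = 4.19 MPa = 4.190×10^6 Pa; n = 0.0142 mol; T = 128 °C = 401.1 K; R = 8.314 J/(mol·K).
V = 1.130×10^-5 m³
1.130×10^-5 m³ × (1 L / 0.001000 m³) = 0.01130 L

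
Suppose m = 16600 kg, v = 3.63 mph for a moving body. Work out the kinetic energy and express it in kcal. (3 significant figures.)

KE is given directly by: KE = ½mv².
m = 16600 kg; v = 3.63 mph = 1.623 m/s.
KE = 21857 J
21857 J × (1 kcal / 4184 J) = 5.224 kcal

5.22 kcal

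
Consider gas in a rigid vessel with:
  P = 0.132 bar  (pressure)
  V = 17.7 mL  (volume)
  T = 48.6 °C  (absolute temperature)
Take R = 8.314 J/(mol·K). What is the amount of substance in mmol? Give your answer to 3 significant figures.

From the ideal-gas law: n = PV/(RT).
P = 0.132 bar = 13200 Pa; V = 17.7 mL = 1.770×10^-5 m³; T = 48.6 °C = 321.8 K; R = 8.314 J/(mol·K).
n = 8.734×10^-5 mol
8.734×10^-5 mol × (1 mmol / 0.001000 mol) = 0.08734 mmol

0.0873 mmol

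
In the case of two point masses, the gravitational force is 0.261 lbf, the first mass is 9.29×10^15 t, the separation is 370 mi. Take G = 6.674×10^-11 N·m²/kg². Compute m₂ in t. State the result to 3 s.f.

0.664 t

From Newton's law of gravitation: m₂ = F·r²/(G·m₁).
F = 0.261 lbf = 1.161 N; m₁ = 9.29×10^15 t = 9.290×10^18 kg; r = 370 mi = 5.955×10^5 m; G = 6.674×10^-11 N·m²/kg².
m₂ = 663.9 kg
663.9 kg × (1 t / 1000 kg) = 0.6639 t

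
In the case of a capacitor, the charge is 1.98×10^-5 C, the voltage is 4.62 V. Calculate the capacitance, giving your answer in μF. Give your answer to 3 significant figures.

4.29 μF

C is given directly by: C = Q/V.
Q = 1.98×10^-5 C; V = 4.62 V.
C = 4.286×10^-6 F
4.286×10^-6 F × (1 μF / 1.000×10^-6 F) = 4.286 μF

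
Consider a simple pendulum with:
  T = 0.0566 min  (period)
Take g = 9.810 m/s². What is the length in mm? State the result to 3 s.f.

Rearranging: L = g·(T/2π)².
T = 0.0566 min = 3.396 s; g = 9.810 m/s².
L = 2.866 m
2.866 m × (1 mm / 0.001000 m) = 2866 mm

2870 mm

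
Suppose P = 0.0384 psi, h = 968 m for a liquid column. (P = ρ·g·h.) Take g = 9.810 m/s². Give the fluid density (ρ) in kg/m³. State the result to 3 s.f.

Rearranging: ρ = P/(g·h).
P = 0.0384 psi = 264.8 Pa; h = 968 m; g = 9.810 m/s².
ρ = 0.02788 kg/m³

0.0279 kg/m³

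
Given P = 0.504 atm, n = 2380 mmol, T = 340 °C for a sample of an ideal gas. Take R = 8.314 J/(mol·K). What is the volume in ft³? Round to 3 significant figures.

8.39 ft³

Rearranging: V = nRT/P.
P = 0.504 atm = 51068 Pa; n = 2380 mmol = 2.380 mol; T = 340 °C = 613.1 K; R = 8.314 J/(mol·K).
V = 0.2376 m³
0.2376 m³ × (1 ft³ / 0.02832 m³) = 8.390 ft³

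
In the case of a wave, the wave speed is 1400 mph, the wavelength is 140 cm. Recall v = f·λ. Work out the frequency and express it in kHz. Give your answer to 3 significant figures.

Rearranging: f = v/λ.
v = 1400 mph = 625.9 m/s; λ = 140 cm = 1.400 m.
f = 447.0 Hz
447.0 Hz × (1 kHz / 1000 Hz) = 0.4470 kHz

0.447 kHz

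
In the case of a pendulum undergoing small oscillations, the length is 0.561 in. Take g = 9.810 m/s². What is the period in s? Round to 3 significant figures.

T is given directly by: T = 2π√(L/g).
L = 0.561 in = 0.01425 m; g = 9.810 m/s².
T = 0.2395 s

0.239 s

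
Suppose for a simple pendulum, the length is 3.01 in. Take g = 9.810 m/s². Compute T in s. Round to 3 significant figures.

0.555 s

T is given directly by: T = 2π√(L/g).
L = 3.01 in = 0.07645 m; g = 9.810 m/s².
T = 0.5547 s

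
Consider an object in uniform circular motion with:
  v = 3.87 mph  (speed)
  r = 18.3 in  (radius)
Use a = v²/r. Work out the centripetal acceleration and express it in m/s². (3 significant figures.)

Directly: a = v²/r.
v = 3.87 mph = 1.730 m/s; r = 18.3 in = 0.4648 m.
a = 6.439 m/s²

6.44 m/s²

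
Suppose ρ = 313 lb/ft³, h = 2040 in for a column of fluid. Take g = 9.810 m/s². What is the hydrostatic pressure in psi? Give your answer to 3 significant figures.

P is given directly by: P = ρgh.
ρ = 313 lb/ft³ = 5014 kg/m³; h = 2040 in = 51.82 m; g = 9.810 m/s².
P = 2.549×10^6 Pa
2.549×10^6 Pa × (1 psi / 6895 Pa) = 369.6 psi

370 psi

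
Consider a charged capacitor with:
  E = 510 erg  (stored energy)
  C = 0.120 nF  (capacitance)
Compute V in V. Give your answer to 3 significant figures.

922 V

Rearranging: V = √(2E/C).
E = 510 erg = 5.100×10^-5 J; C = 0.120 nF = 1.200×10^-10 F.
V = 922.0 V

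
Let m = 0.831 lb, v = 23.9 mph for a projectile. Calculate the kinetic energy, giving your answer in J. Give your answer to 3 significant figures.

21.5 J

Directly: KE = ½mv².
m = 0.831 lb = 0.3769 kg; v = 23.9 mph = 10.68 m/s.
KE = 21.51 J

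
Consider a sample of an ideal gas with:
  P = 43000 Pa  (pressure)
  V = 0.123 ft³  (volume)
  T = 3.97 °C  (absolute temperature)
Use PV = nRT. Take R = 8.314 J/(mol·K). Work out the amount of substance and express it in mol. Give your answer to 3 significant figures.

From the ideal-gas law: n = PV/(RT).
P = 43000 Pa; V = 0.123 ft³ = 0.003483 m³; T = 3.97 °C = 277.1 K; R = 8.314 J/(mol·K).
n = 0.06500 mol

0.0650 mol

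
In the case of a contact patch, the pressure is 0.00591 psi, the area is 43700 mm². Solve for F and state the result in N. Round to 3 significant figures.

1.78 N

Rearranging P = F/A for F: F = P·A.
P = 0.00591 psi = 40.75 Pa; A = 43700 mm² = 0.04370 m².
F = 1.781 N  (the unit combination reduces to kg·m/s² = N)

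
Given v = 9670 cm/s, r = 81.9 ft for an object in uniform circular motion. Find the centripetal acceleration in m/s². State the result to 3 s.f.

375 m/s²

a is given directly by: a = v²/r.
v = 9670 cm/s = 96.70 m/s; r = 81.9 ft = 24.96 m.
a = 374.6 m/s²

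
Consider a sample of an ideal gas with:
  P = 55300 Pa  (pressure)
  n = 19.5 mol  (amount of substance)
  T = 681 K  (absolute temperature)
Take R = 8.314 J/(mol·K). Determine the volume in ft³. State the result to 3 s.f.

70.5 ft³

From the ideal-gas law: V = nRT/P.
P = 55300 Pa; n = 19.5 mol; T = 681 K; R = 8.314 J/(mol·K).
V = 1.996 m³
1.996 m³ × (1 ft³ / 0.02832 m³) = 70.51 ft³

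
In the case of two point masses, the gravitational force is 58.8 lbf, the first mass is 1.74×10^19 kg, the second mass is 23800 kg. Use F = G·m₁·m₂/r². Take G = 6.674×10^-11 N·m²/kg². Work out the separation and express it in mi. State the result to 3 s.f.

202 mi

Rearranging F = G·m₁·m₂/r² for r: r = √(G·m₁m₂/F).
F = 58.8 lbf = 261.6 N; m₁ = 1.74×10^19 kg; m₂ = 23800 kg; G = 6.674×10^-11 N·m²/kg².
r = 3.251×10^5 m
3.251×10^5 m × (1 mi / 1609 m) = 202.0 mi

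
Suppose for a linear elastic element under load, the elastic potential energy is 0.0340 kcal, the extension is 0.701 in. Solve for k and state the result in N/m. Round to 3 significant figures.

Rearranging: k = 2U/x².
U = 0.0340 kcal = 142.3 J; x = 0.701 in = 0.01781 m.
k = 8.974×10^5 N/m

8.97×10^5 N/m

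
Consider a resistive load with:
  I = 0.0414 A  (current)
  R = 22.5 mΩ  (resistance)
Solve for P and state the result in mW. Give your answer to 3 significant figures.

Directly: P = I²R.
I = 0.0414 A; R = 22.5 mΩ = 0.02250 Ω.
P = 3.856×10^-5 W  (the unit combination reduces to kg·m²/s³ = W)
3.856×10^-5 W × (1 mW / 0.001000 W) = 0.03856 mW

0.0386 mW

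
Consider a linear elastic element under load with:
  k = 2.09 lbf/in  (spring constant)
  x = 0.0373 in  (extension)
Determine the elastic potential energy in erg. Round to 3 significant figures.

1640 erg

Directly: U = ½kx².
k = 2.09 lbf/in = 366.0 N/m; x = 0.0373 in = 9.474×10^-4 m.
U = 1.643×10^-4 J
1.643×10^-4 J × (1 erg / 1.000×10^-7 J) = 1643 erg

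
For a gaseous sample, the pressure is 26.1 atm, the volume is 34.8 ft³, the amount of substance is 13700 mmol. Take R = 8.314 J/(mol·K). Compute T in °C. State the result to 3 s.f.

Solving PV = nRT for T: T = PV/(nR).
P = 26.1 atm = 2.645×10^6 Pa; V = 34.8 ft³ = 0.9854 m³; n = 13700 mmol = 13.70 mol; R = 8.314 J/(mol·K).
T = 22880 K
22880 K − 273.15 = 22607 °C

22600 °C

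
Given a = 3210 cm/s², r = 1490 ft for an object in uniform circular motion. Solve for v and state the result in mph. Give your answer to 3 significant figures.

270 mph

Rearranging a = v²/r for v: v = √(a·r).
a = 3210 cm/s² = 32.10 m/s²; r = 1490 ft = 454.2 m.
v = 120.7 m/s
120.7 m/s × (1 mph / 0.4470 m/s) = 270.1 mph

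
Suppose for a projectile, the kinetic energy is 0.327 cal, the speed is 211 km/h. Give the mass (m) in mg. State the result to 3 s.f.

797 mg

Rearranging KE = ½mv² for m: m = 2·KE/v².
KE = 0.327 cal = 1.368 J; v = 211 km/h = 58.61 m/s.
m = 7.965×10^-4 kg
7.965×10^-4 kg × (1 mg / 1.000×10^-6 kg) = 796.5 mg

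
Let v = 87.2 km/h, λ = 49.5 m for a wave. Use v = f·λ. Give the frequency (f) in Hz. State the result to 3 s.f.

Rearranging v = f·λ for f: f = v/λ.
v = 87.2 km/h = 24.22 m/s; λ = 49.5 m.
f = 0.4893 Hz

0.489 Hz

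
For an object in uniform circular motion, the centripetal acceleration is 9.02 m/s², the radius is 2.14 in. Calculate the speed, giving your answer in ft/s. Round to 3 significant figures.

2.30 ft/s

Solving a = v²/r for v: v = √(a·r).
a = 9.02 m/s²; r = 2.14 in = 0.05436 m.
v = 0.7002 m/s
0.7002 m/s × (1 ft/s / 0.3048 m/s) = 2.297 ft/s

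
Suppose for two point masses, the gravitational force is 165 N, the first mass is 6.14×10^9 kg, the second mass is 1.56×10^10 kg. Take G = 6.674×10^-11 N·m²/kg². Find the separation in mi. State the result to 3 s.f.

From Newton's law of gravitation: r = √(G·m₁m₂/F).
F = 165 N; m₁ = 6.14×10^9 kg; m₂ = 1.56×10^10 kg; G = 6.674×10^-11 N·m²/kg².
r = 6224 m
6224 m × (1 mi / 1609 m) = 3.868 mi

3.87 mi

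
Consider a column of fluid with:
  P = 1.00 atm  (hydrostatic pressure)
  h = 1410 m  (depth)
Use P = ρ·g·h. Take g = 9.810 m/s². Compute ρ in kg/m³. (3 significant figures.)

7.33 kg/m³

Solving P = ρ·g·h for ρ: ρ = P/(g·h).
P = 1.00 atm = 1.013×10^5 Pa; h = 1410 m; g = 9.810 m/s².
ρ = 7.325 kg/m³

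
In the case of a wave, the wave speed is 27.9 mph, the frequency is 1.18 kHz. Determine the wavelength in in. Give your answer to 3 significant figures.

0.416 in

Solving v = f·λ for λ: λ = v/f.
v = 27.9 mph = 12.47 m/s; f = 1.18 kHz = 1180 Hz.
λ = 0.01057 m
0.01057 m × (1 in / 0.02540 m) = 0.4161 in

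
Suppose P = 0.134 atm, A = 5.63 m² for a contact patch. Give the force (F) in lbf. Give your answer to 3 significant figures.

17200 lbf

Rearranging P = F/A for F: F = P·A.
P = 0.134 atm = 13578 Pa; A = 5.63 m².
F = 76442 N
76442 N × (1 lbf / 4.448 N) = 17185 lbf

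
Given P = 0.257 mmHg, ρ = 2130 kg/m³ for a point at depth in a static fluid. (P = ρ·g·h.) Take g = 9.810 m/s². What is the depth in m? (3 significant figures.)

Rearranging: h = P/(ρ·g).
P = 0.257 mmHg = 34.26 Pa; ρ = 2130 kg/m³; g = 9.810 m/s².
h = 0.001640 m

0.00164 m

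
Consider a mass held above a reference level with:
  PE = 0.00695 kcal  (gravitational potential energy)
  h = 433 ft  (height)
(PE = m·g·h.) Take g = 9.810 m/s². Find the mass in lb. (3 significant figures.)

0.0495 lb

Rearranging: m = PE/(g·h).
PE = 0.00695 kcal = 29.08 J; h = 433 ft = 132.0 m; g = 9.810 m/s².
m = 0.02246 kg
0.02246 kg × (1 lb / 0.4536 kg) = 0.04952 lb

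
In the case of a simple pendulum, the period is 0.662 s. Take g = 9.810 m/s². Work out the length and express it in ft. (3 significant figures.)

0.357 ft

Solving T = 2π√(L/g) for L: L = g·(T/2π)².
T = 0.662 s; g = 9.810 m/s².
L = 0.1089 m
0.1089 m × (1 ft / 0.3048 m) = 0.3573 ft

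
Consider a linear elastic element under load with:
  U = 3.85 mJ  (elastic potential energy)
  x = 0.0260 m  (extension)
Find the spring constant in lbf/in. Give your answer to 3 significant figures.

0.0650 lbf/in

Rearranging: k = 2U/x².
U = 3.85 mJ = 0.003850 J; x = 0.0260 m.
k = 11.39 N/m
11.39 N/m × (1 lbf/in / 175.1 N/m) = 0.06504 lbf/in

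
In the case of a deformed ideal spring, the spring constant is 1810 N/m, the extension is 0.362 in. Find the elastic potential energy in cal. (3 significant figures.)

0.0183 cal

U is given directly by: U = ½kx².
k = 1810 N/m; x = 0.362 in = 0.009195 m.
U = 0.07651 J
0.07651 J × (1 cal / 4.184 J) = 0.01829 cal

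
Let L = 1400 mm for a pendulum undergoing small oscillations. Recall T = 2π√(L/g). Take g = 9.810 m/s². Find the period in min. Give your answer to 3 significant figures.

Directly: T = 2π√(L/g).
L = 1400 mm = 1.400 m; g = 9.810 m/s².
T = 2.374 s
2.374 s × (1 min / 60.00 s) = 0.03956 min

0.0396 min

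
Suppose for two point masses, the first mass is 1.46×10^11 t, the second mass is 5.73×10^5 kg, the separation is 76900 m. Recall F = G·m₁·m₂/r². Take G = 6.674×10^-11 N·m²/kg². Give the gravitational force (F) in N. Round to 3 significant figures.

0.944 N

From Newton's law of gravitation: F = Gm₁m₂/r².
m₁ = 1.46×10^11 t = 1.460×10^14 kg; m₂ = 5.73×10^5 kg; r = 76900 m; G = 6.674×10^-11 N·m²/kg².
F = 0.9442 N  (the unit combination reduces to kg·m/s² = N)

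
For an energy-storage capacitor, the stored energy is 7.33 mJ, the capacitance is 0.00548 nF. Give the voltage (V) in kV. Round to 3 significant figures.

51.7 kV

Solving E = ½C·V² for V: V = √(2E/C).
E = 7.33 mJ = 0.007330 J; C = 0.00548 nF = 5.480×10^-12 F.
V = 51722 V  (the unit combination reduces to kg·m²/(A·s³) = V)
51722 V × (1 kV / 1000 V) = 51.72 kV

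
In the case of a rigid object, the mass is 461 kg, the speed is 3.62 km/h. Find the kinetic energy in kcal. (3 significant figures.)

0.0557 kcal

Directly: KE = ½mv².
m = 461 kg; v = 3.62 km/h = 1.006 m/s.
KE = 233.1 J  (the unit combination reduces to kg·m²/s² = J)
233.1 J × (1 kcal / 4184 J) = 0.05570 kcal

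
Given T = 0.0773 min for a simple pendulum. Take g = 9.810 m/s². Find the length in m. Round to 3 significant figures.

Rearranging: L = g·(T/2π)².
T = 0.0773 min = 4.638 s; g = 9.810 m/s².
L = 5.345 m

5.35 m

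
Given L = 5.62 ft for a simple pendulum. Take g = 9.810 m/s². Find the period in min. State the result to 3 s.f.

T is given directly by: T = 2π√(L/g).
L = 5.62 ft = 1.713 m; g = 9.810 m/s².
T = 2.626 s
2.626 s × (1 min / 60.00 s) = 0.04376 min

0.0438 min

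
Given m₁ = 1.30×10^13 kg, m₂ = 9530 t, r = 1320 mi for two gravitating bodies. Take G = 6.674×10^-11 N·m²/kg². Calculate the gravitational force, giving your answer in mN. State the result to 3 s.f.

From Newton's law of gravitation: F = Gm₁m₂/r².
m₁ = 1.30×10^13 kg; m₂ = 9530 t = 9.530×10^6 kg; r = 1320 mi = 2.124×10^6 m; G = 6.674×10^-11 N·m²/kg².
F = 0.001832 N  (the unit combination reduces to kg·m/s² = N)
0.001832 N × (1 mN / 0.001000 N) = 1.832 mN

1.83 mN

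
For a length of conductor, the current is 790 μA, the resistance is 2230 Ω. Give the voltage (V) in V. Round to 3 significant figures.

1.76 V

From Ohm's law: V = IR.
I = 790 μA = 7.900×10^-4 A; R = 2230 Ω.
V = 1.762 V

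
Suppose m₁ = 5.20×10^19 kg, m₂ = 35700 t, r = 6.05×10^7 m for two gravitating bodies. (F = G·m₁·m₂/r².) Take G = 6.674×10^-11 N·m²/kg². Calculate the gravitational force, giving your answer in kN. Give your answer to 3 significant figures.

0.0338 kN

F is given directly by: F = Gm₁m₂/r².
m₁ = 5.20×10^19 kg; m₂ = 35700 t = 3.570×10^7 kg; r = 6.05×10^7 m; G = 6.674×10^-11 N·m²/kg².
F = 33.85 N  (the unit combination reduces to kg·m/s² = N)
33.85 N × (1 kN / 1000 N) = 0.03385 kN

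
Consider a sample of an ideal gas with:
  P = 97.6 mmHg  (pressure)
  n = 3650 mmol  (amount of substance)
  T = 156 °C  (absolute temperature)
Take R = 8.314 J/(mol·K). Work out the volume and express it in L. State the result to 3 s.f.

1000 L

Solving PV = nRT for V: V = nRT/P.
P = 97.6 mmHg = 13012 Pa; n = 3650 mmol = 3.650 mol; T = 156 °C = 429.1 K; R = 8.314 J/(mol·K).
V = 1.001 m³
1.001 m³ × (1 L / 0.001000 m³) = 1001 L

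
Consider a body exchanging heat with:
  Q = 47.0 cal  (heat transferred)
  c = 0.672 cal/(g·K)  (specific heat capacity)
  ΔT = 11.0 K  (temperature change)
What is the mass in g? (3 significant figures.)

Rearranging Q = m·c·ΔT for m: m = Q/(c·ΔT).
Q = 47.0 cal = 196.6 J; c = 0.672 cal/(g·K) = 2812 J/(kg·K); ΔT = 11.0 K.
m = 0.006358 kg
0.006358 kg × (1 g / 0.001000 kg) = 6.358 g

6.36 g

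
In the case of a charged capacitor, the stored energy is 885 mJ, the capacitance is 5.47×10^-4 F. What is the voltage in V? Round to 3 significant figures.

Solving E = ½C·V² for V: V = √(2E/C).
E = 885 mJ = 0.8850 J; C = 5.47×10^-4 F.
V = 56.88 V  (the unit combination reduces to kg·m²/(A·s³) = V)

56.9 V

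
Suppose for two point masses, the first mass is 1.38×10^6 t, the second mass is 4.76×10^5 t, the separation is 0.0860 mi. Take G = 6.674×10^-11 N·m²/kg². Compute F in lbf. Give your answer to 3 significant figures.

515 lbf

From Newton's law of gravitation: F = Gm₁m₂/r².
m₁ = 1.38×10^6 t = 1.380×10^9 kg; m₂ = 4.76×10^5 t = 4.760×10^8 kg; r = 0.0860 mi = 138.4 m; G = 6.674×10^-11 N·m²/kg².
F = 2289 N
2289 N × (1 lbf / 4.448 N) = 514.5 lbf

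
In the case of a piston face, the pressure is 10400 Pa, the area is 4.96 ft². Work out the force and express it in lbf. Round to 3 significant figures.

Rearranging P = F/A for F: F = P·A.
P = 10400 Pa; A = 4.96 ft² = 0.4608 m².
F = 4792 N  (the unit combination reduces to kg·m/s² = N)
4792 N × (1 lbf / 4.448 N) = 1077 lbf

1080 lbf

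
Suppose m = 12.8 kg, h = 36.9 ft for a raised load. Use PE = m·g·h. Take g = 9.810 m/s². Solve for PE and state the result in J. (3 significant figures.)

1410 J

PE is given directly by: PE = mgh.
m = 12.8 kg; h = 36.9 ft = 11.25 m; g = 9.810 m/s².
PE = 1412 J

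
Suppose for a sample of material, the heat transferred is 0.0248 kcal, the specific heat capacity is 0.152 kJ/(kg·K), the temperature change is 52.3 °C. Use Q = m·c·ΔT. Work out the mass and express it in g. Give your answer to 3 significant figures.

Rearranging Q = m·c·ΔT for m: m = Q/(c·ΔT).
Q = 0.0248 kcal = 103.8 J; c = 0.152 kJ/(kg·K) = 152.0 J/(kg·K); ΔT = 52.3 °C = 52.30 K.
m = 0.01305 kg
0.01305 kg × (1 g / 0.001000 kg) = 13.05 g

13.1 g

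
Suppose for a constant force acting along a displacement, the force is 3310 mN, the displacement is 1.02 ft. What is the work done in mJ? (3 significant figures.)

1030 mJ

W is given directly by: W = F·d.
F = 3310 mN = 3.310 N; d = 1.02 ft = 0.3109 m.
W = 1.029 J
1.029 J × (1 mJ / 0.001000 J) = 1029 mJ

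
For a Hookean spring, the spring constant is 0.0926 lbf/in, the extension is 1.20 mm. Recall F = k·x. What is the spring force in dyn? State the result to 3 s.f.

F is given directly by: F = kx.
k = 0.0926 lbf/in = 16.22 N/m; x = 1.20 mm = 0.001200 m.
F = 0.01946 N  (the unit combination reduces to kg·m/s² = N)
0.01946 N × (1 dyn / 1.000×10^-5 N) = 1946 dyn

1950 dyn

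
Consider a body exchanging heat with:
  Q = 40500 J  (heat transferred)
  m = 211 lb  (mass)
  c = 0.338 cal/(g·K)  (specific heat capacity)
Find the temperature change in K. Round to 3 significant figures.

0.299 K

Rearranging: ΔT = Q/(m·c).
Q = 40500 J; m = 211 lb = 95.71 kg; c = 0.338 cal/(g·K) = 1414 J/(kg·K).
ΔT = 0.2992 K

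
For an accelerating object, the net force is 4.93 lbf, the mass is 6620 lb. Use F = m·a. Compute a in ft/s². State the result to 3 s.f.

Rearranging F = m·a for a: a = F/m.
F = 4.93 lbf = 21.93 N; m = 6620 lb = 3003 kg.
a = 0.007303 m/s²
0.007303 m/s² × (1 ft/s² / 0.3048 m/s²) = 0.02396 ft/s²

0.0240 ft/s²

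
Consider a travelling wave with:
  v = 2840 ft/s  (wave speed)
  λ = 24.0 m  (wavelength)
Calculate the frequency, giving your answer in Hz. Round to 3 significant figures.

Rearranging v = f·λ for f: f = v/λ.
v = 2840 ft/s = 865.6 m/s; λ = 24.0 m.
f = 36.07 Hz

36.1 Hz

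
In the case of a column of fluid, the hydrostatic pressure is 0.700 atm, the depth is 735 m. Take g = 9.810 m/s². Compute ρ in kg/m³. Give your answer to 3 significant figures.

Solving P = ρ·g·h for ρ: ρ = P/(g·h).
P = 0.700 atm = 70928 Pa; h = 735 m; g = 9.810 m/s².
ρ = 9.837 kg/m³

9.84 kg/m³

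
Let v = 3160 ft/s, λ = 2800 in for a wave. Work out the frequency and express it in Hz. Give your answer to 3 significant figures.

13.5 Hz

Rearranging v = f·λ for f: f = v/λ.
v = 3160 ft/s = 963.2 m/s; λ = 2800 in = 71.12 m.
f = 13.54 Hz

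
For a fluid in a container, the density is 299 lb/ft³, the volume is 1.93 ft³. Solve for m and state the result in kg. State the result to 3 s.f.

Solving ρ = m/V for m: m = ρV.
ρ = 299 lb/ft³ = 4790 kg/m³; V = 1.93 ft³ = 0.05465 m³.
m = 261.8 kg

262 kg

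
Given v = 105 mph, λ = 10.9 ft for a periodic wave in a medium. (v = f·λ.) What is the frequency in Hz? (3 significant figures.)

Rearranging: f = v/λ.
v = 105 mph = 46.94 m/s; λ = 10.9 ft = 3.322 m.
f = 14.13 Hz

14.1 Hz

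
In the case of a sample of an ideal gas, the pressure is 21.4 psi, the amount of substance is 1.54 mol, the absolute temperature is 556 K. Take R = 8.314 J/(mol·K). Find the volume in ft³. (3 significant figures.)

From the ideal-gas law: V = nRT/P.
P = 21.4 psi = 1.475×10^5 Pa; n = 1.54 mol; T = 556 K; R = 8.314 J/(mol·K).
V = 0.04825 m³
0.04825 m³ × (1 ft³ / 0.02832 m³) = 1.704 ft³

1.70 ft³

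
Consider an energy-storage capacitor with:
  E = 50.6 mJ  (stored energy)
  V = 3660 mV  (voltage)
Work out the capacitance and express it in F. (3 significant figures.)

Rearranging: C = 2E/V².
E = 50.6 mJ = 0.05060 J; V = 3660 mV = 3.660 V.
C = 0.007555 F

0.00755 F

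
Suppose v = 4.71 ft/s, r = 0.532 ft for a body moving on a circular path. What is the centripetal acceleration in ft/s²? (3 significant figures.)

a is given directly by: a = v²/r.
v = 4.71 ft/s = 1.436 m/s; r = 0.532 ft = 0.1622 m.
a = 12.71 m/s²
12.71 m/s² × (1 ft/s² / 0.3048 m/s²) = 41.70 ft/s²

41.7 ft/s²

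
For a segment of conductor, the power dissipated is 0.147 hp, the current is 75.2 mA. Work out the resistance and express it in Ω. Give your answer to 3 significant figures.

Rearranging P = I²R for R: R = P/I².
P = 0.147 hp = 109.6 W; I = 75.2 mA = 0.07520 A.
R = 19384 Ω

19400 Ω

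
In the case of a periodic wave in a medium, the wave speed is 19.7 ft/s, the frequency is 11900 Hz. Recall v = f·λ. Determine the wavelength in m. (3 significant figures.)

5.05×10^-4 m

Rearranging: λ = v/f.
v = 19.7 ft/s = 6.005 m/s; f = 11900 Hz.
λ = 5.046×10^-4 m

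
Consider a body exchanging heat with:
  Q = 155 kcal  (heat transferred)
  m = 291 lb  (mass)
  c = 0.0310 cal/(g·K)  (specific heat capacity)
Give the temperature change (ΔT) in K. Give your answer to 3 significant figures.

37.9 K

Rearranging: ΔT = Q/(m·c).
Q = 155 kcal = 6.485×10^5 J; m = 291 lb = 132.0 kg; c = 0.0310 cal/(g·K) = 129.7 J/(kg·K).
ΔT = 37.88 K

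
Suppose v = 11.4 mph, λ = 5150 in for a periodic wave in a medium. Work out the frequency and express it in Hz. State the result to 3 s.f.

Rearranging: f = v/λ.
v = 11.4 mph = 5.096 m/s; λ = 5150 in = 130.8 m.
f = 0.03896 Hz

0.0390 Hz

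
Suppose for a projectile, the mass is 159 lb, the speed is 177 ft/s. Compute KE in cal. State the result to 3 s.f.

Directly: KE = ½mv².
m = 159 lb = 72.12 kg; v = 177 ft/s = 53.95 m/s.
KE = 1.050×10^5 J
1.050×10^5 J × (1 cal / 4.184 J) = 25085 cal

25100 cal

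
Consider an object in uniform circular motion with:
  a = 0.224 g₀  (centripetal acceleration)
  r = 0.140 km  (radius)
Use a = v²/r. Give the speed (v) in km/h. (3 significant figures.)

Rearranging a = v²/r for v: v = √(a·r).
a = 0.224 g₀ = 2.197 m/s²; r = 0.140 km = 140.0 m.
v = 17.54 m/s
17.54 m/s × (1 km/h / 0.2778 m/s) = 63.13 km/h

63.1 km/h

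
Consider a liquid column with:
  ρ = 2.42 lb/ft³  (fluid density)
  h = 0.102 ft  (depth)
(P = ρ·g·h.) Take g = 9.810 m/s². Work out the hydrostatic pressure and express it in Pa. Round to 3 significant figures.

11.8 Pa

P is given directly by: P = ρgh.
ρ = 2.42 lb/ft³ = 38.76 kg/m³; h = 0.102 ft = 0.03109 m; g = 9.810 m/s².
P = 11.82 Pa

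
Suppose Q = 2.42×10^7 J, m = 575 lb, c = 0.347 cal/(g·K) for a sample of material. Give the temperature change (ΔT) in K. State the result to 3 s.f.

Rearranging: ΔT = Q/(m·c).
Q = 2.42×10^7 J; m = 575 lb = 260.8 kg; c = 0.347 cal/(g·K) = 1452 J/(kg·K).
ΔT = 63.91 K

63.9 K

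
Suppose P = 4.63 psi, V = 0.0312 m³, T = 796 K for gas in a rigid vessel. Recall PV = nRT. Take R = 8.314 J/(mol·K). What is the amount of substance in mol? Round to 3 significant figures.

Rearranging PV = nRT for n: n = PV/(RT).
P = 4.63 psi = 31923 Pa; V = 0.0312 m³; T = 796 K; R = 8.314 J/(mol·K).
n = 0.1505 mol

0.150 mol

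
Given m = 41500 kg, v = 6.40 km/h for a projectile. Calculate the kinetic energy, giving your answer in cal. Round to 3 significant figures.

15700 cal

Directly: KE = ½mv².
m = 41500 kg; v = 6.40 km/h = 1.778 m/s.
KE = 65580 J
65580 J × (1 cal / 4.184 J) = 15674 cal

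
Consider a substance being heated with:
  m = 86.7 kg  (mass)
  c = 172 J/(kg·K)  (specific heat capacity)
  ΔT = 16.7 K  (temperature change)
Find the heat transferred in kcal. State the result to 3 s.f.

Directly: Q = mcΔT.
m = 86.7 kg; c = 172 J/(kg·K); ΔT = 16.7 K.
Q = 2.490×10^5 J
2.490×10^5 J × (1 kcal / 4184 J) = 59.52 kcal

59.5 kcal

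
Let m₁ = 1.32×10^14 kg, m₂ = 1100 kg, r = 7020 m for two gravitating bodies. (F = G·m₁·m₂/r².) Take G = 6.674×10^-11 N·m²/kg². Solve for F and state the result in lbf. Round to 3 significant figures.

Directly: F = Gm₁m₂/r².
m₁ = 1.32×10^14 kg; m₂ = 1100 kg; r = 7020 m; G = 6.674×10^-11 N·m²/kg².
F = 0.1966 N
0.1966 N × (1 lbf / 4.448 N) = 0.04421 lbf

0.0442 lbf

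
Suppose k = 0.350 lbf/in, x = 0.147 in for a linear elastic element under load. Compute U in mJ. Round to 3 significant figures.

Directly: U = ½kx².
k = 0.350 lbf/in = 61.29 N/m; x = 0.147 in = 0.003734 m.
U = 4.273×10^-4 J
4.273×10^-4 J × (1 mJ / 0.001000 J) = 0.4273 mJ

0.427 mJ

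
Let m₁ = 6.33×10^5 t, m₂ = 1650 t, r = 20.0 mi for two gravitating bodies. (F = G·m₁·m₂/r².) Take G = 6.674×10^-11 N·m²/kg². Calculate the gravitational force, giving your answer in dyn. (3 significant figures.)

From Newton's law of gravitation: F = Gm₁m₂/r².
m₁ = 6.33×10^5 t = 6.330×10^8 kg; m₂ = 1650 t = 1.650×10^6 kg; r = 20.0 mi = 32187 m; G = 6.674×10^-11 N·m²/kg².
F = 6.728×10^-5 N  (the unit combination reduces to kg·m/s² = N)
6.728×10^-5 N × (1 dyn / 1.000×10^-5 N) = 6.728 dyn

6.73 dyn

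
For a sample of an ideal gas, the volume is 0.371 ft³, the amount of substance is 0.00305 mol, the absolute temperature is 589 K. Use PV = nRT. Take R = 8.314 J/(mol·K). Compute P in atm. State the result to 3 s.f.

0.0140 atm

Directly: P = nRT/V.
V = 0.371 ft³ = 0.01051 m³; n = 0.00305 mol; T = 589 K; R = 8.314 J/(mol·K).
P = 1422 Pa
1422 Pa × (1 atm / 1.013×10^5 Pa) = 0.01403 atm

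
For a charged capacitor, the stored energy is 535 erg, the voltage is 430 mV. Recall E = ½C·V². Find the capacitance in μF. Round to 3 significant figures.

579 μF

Rearranging E = ½C·V² for C: C = 2E/V².
E = 535 erg = 5.350×10^-5 J; V = 430 mV = 0.4300 V.
C = 5.787×10^-4 F
5.787×10^-4 F × (1 μF / 1.000×10^-6 F) = 578.7 μF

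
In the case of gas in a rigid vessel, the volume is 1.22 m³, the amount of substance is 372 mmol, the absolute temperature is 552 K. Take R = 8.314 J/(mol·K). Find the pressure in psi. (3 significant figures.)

From the ideal-gas law: P = nRT/V.
V = 1.22 m³; n = 372 mmol = 0.3720 mol; T = 552 K; R = 8.314 J/(mol·K).
P = 1399 Pa  (the unit combination reduces to kg/(m·s²) = Pa)
1399 Pa × (1 psi / 6895 Pa) = 0.2030 psi

0.203 psi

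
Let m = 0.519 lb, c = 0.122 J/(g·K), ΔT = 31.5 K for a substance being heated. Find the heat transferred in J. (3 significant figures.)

Directly: Q = mcΔT.
m = 0.519 lb = 0.2354 kg; c = 0.122 J/(g·K) = 122.0 J/(kg·K); ΔT = 31.5 K.
Q = 904.7 J

905 J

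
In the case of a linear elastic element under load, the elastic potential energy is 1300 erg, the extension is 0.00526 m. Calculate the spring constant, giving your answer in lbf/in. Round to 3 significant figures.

0.0537 lbf/in

Solving U = ½k·x² for k: k = 2U/x².
U = 1300 erg = 1.300×10^-4 J; x = 0.00526 m.
k = 9.397 N/m
9.397 N/m × (1 lbf/in / 175.1 N/m) = 0.05366 lbf/in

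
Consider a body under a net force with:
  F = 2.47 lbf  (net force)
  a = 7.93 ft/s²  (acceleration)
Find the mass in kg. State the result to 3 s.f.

4.55 kg

Rearranging: m = F/a.
F = 2.47 lbf = 10.99 N; a = 7.93 ft/s² = 2.417 m/s².
m = 4.546 kg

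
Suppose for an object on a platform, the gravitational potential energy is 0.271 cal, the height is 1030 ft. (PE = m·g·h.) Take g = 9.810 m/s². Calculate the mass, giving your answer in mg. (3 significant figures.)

Solving PE = m·g·h for m: m = PE/(g·h).
PE = 0.271 cal = 1.134 J; h = 1030 ft = 313.9 m; g = 9.810 m/s².
m = 3.682×10^-4 kg
3.682×10^-4 kg × (1 mg / 1.000×10^-6 kg) = 368.2 mg

368 mg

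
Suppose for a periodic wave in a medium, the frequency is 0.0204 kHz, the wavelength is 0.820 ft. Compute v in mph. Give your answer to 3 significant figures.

Directly: v = fλ.
f = 0.0204 kHz = 20.40 Hz; λ = 0.820 ft = 0.2499 m.
v = 5.099 m/s
5.099 m/s × (1 mph / 0.4470 m/s) = 11.41 mph

11.4 mph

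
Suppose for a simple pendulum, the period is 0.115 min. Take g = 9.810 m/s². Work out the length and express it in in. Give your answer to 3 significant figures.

Rearranging: L = g·(T/2π)².
T = 0.115 min = 6.900 s; g = 9.810 m/s².
L = 11.83 m
11.83 m × (1 in / 0.02540 m) = 465.8 in

466 in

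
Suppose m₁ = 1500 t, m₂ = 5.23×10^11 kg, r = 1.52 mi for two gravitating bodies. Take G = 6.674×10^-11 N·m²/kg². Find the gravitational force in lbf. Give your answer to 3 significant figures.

1.97 lbf

From Newton's law of gravitation: F = Gm₁m₂/r².
m₁ = 1500 t = 1.500×10^6 kg; m₂ = 5.23×10^11 kg; r = 1.52 mi = 2446 m; G = 6.674×10^-11 N·m²/kg².
F = 8.750 N  (the unit combination reduces to kg·m/s² = N)
8.750 N × (1 lbf / 4.448 N) = 1.967 lbf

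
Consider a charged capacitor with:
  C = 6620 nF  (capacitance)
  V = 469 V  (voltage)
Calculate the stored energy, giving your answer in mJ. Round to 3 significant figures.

Directly: E = ½CV².
C = 6620 nF = 6.620×10^-6 F; V = 469 V.
E = 0.7281 J  (the unit combination reduces to kg·m²/s² = J)
0.7281 J × (1 mJ / 0.001000 J) = 728.1 mJ

728 mJ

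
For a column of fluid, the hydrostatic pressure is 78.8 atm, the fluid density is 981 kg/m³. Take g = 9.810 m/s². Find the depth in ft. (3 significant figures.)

2720 ft

Solving P = ρ·g·h for h: h = P/(ρ·g).
P = 78.8 atm = 7.984×10^6 Pa; ρ = 981 kg/m³; g = 9.810 m/s².
h = 829.7 m
829.7 m × (1 ft / 0.3048 m) = 2722 ft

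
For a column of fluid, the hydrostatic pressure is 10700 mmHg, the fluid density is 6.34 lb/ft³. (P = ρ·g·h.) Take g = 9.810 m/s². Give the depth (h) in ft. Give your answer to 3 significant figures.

4700 ft

Rearranging P = ρ·g·h for h: h = P/(ρ·g).
P = 10700 mmHg = 1.427×10^6 Pa; ρ = 6.34 lb/ft³ = 101.6 kg/m³; g = 9.810 m/s².
h = 1432 m
1432 m × (1 ft / 0.3048 m) = 4698 ft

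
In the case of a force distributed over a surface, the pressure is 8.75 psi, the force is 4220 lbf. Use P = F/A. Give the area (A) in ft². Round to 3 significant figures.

Solving P = F/A for A: A = F/P.
P = 8.75 psi = 60329 Pa; F = 4220 lbf = 18771 N.
A = 0.3112 m²
0.3112 m² × (1 ft² / 0.09290 m²) = 3.349 ft²

3.35 ft²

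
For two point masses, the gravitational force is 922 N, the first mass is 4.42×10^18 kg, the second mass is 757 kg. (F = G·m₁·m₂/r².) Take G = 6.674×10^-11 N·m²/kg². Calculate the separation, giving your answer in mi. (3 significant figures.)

9.67 mi

Rearranging: r = √(G·m₁m₂/F).
F = 922 N; m₁ = 4.42×10^18 kg; m₂ = 757 kg; G = 6.674×10^-11 N·m²/kg².
r = 15563 m
15563 m × (1 mi / 1609 m) = 9.670 mi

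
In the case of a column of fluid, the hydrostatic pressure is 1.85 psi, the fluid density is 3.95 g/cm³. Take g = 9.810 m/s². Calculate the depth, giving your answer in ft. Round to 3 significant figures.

1.08 ft

Rearranging P = ρ·g·h for h: h = P/(ρ·g).
P = 1.85 psi = 12755 Pa; ρ = 3.95 g/cm³ = 3950 kg/m³; g = 9.810 m/s².
h = 0.3292 m
0.3292 m × (1 ft / 0.3048 m) = 1.080 ft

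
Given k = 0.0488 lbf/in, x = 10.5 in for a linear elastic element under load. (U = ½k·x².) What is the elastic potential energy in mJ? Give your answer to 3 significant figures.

304 mJ

Directly: U = ½kx².
k = 0.0488 lbf/in = 8.546 N/m; x = 10.5 in = 0.2667 m.
U = 0.3039 J  (the unit combination reduces to kg·m²/s² = J)
0.3039 J × (1 mJ / 0.001000 J) = 303.9 mJ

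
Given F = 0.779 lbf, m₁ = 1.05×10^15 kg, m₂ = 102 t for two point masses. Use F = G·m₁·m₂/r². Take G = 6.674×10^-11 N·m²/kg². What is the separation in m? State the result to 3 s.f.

45400 m

Solving F = G·m₁·m₂/r² for r: r = √(G·m₁m₂/F).
F = 0.779 lbf = 3.465 N; m₁ = 1.05×10^15 kg; m₂ = 102 t = 1.020×10^5 kg; G = 6.674×10^-11 N·m²/kg².
r = 45418 m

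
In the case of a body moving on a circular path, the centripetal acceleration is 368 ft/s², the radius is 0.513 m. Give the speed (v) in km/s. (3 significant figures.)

0.00759 km/s

Solving a = v²/r for v: v = √(a·r).
a = 368 ft/s² = 112.2 m/s²; r = 0.513 m.
v = 7.586 m/s
7.586 m/s × (1 km/s / 1000 m/s) = 0.007586 km/s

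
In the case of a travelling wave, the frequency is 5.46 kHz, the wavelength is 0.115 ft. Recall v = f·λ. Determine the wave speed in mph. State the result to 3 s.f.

Directly: v = fλ.
f = 5.46 kHz = 5460 Hz; λ = 0.115 ft = 0.03505 m.
v = 191.4 m/s
191.4 m/s × (1 mph / 0.4470 m/s) = 428.1 mph

428 mph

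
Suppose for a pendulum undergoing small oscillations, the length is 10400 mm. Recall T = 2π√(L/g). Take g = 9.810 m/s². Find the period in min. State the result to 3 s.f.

T is given directly by: T = 2π√(L/g).
L = 10400 mm = 10.40 m; g = 9.810 m/s².
T = 6.469 s
6.469 s × (1 min / 60.00 s) = 0.1078 min

0.108 min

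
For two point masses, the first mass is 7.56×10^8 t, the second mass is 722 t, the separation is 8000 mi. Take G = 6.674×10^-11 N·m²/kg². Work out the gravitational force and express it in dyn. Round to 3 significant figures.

0.0220 dyn

Directly: F = Gm₁m₂/r².
m₁ = 7.56×10^8 t = 7.560×10^11 kg; m₂ = 722 t = 7.220×10^5 kg; r = 8000 mi = 1.287×10^7 m; G = 6.674×10^-11 N·m²/kg².
F = 2.198×10^-7 N
2.198×10^-7 N × (1 dyn / 1.000×10^-5 N) = 0.02198 dyn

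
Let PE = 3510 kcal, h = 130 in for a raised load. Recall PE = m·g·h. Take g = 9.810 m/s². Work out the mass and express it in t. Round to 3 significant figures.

453 t

Rearranging PE = m·g·h for m: m = PE/(g·h).
PE = 3510 kcal = 1.469×10^7 J; h = 130 in = 3.302 m; g = 9.810 m/s².
m = 4.534×10^5 kg
4.534×10^5 kg × (1 t / 1000 kg) = 453.4 t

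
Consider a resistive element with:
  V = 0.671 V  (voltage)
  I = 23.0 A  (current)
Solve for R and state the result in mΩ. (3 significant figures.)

29.2 mΩ

From Ohm's law: R = V/I.
V = 0.671 V; I = 23.0 A.
R = 0.02917 Ω
0.02917 Ω × (1 mΩ / 0.001000 Ω) = 29.17 mΩ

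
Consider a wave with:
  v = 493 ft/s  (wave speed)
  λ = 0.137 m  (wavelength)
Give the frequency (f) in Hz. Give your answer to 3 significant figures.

1100 Hz

Solving v = f·λ for f: f = v/λ.
v = 493 ft/s = 150.3 m/s; λ = 0.137 m.
f = 1097 Hz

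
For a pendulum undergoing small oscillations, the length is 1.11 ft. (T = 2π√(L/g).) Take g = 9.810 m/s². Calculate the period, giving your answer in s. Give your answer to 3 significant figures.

T is given directly by: T = 2π√(L/g).
L = 1.11 ft = 0.3383 m; g = 9.810 m/s².
T = 1.167 s

1.17 s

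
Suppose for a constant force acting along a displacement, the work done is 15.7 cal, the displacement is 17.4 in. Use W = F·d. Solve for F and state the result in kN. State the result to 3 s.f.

Rearranging W = F·d for F: F = W/d.
W = 15.7 cal = 65.69 J; d = 17.4 in = 0.4420 m.
F = 148.6 N
148.6 N × (1 kN / 1000 N) = 0.1486 kN

0.149 kN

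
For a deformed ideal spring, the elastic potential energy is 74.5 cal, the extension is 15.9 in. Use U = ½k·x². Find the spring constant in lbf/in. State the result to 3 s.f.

Rearranging U = ½k·x² for k: k = 2U/x².
U = 74.5 cal = 311.7 J; x = 15.9 in = 0.4039 m.
k = 3822 N/m
3822 N/m × (1 lbf/in / 175.1 N/m) = 21.83 lbf/in

21.8 lbf/in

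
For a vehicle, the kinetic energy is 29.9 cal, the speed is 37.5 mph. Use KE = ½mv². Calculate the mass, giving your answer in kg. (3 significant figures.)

0.890 kg

Solving KE = ½mv² for m: m = 2·KE/v².
KE = 29.9 cal = 125.1 J; v = 37.5 mph = 16.76 m/s.
m = 0.8903 kg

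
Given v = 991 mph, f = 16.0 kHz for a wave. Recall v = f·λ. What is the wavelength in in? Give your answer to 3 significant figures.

1.09 in

Rearranging v = f·λ for λ: λ = v/f.
v = 991 mph = 443.0 m/s; f = 16.0 kHz = 16000 Hz.
λ = 0.02769 m
0.02769 m × (1 in / 0.02540 m) = 1.090 in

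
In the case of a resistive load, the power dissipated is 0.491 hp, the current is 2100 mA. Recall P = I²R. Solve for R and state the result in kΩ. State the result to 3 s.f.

0.0830 kΩ

Rearranging P = I²R for R: R = P/I².
P = 0.491 hp = 366.1 W; I = 2100 mA = 2.100 A.
R = 83.02 Ω
83.02 Ω × (1 kΩ / 1000 Ω) = 0.08302 kΩ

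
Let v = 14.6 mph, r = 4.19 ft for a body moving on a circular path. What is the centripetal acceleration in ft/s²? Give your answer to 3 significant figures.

109 ft/s²

Directly: a = v²/r.
v = 14.6 mph = 6.527 m/s; r = 4.19 ft = 1.277 m.
a = 33.36 m/s²
33.36 m/s² × (1 ft/s² / 0.3048 m/s²) = 109.4 ft/s²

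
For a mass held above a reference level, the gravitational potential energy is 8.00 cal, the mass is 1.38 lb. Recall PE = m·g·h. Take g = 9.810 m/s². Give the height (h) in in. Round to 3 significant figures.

215 in

Rearranging: h = PE/(m·g).
PE = 8.00 cal = 33.47 J; m = 1.38 lb = 0.6260 kg; g = 9.810 m/s².
h = 5.451 m
5.451 m × (1 in / 0.02540 m) = 214.6 in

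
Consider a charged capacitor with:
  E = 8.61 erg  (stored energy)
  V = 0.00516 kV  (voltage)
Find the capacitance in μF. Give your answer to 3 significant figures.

0.0647 μF

Solving E = ½C·V² for C: C = 2E/V².
E = 8.61 erg = 8.610×10^-7 J; V = 0.00516 kV = 5.160 V.
C = 6.467×10^-8 F
6.467×10^-8 F × (1 μF / 1.000×10^-6 F) = 0.06467 μF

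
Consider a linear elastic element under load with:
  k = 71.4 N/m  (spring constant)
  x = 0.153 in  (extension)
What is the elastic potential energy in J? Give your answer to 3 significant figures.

5.39×10^-4 J

Directly: U = ½kx².
k = 71.4 N/m; x = 0.153 in = 0.003886 m.
U = 5.392×10^-4 J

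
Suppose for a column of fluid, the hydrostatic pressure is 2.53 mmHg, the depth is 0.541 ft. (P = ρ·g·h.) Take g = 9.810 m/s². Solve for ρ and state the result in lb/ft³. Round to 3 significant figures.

13.0 lb/ft³

Rearranging P = ρ·g·h for ρ: ρ = P/(g·h).
P = 2.53 mmHg = 337.3 Pa; h = 0.541 ft = 0.1649 m; g = 9.810 m/s².
ρ = 208.5 kg/m³
208.5 kg/m³ × (1 lb/ft³ / 16.02 kg/m³) = 13.02 lb/ft³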